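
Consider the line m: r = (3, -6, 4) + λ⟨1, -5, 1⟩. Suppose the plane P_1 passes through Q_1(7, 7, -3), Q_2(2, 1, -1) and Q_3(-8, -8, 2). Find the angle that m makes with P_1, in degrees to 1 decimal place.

7.0

Q_1Q_2 = (-5, -6, 2), Q_1Q_3 = (-15, -15, 5); a normal to P_1 is Q_1Q_2 × Q_1Q_3 = (0, -5, -15).
Using Q_1: P_1 has equation -5y - 15z = 10.
sin θ = |n·v| / (|n||v|) = |10| / (√250 · √27) = 0.12172.
θ ≈ 7.0°.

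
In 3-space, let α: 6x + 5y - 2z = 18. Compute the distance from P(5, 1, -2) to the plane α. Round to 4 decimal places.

n·P − d = (6)·(5) + (5)·(1) + (-2)·(-2) − 18 = 21; |n| = √65.
Distance = |21| / √65 = 21/√65 ≈ 2.6047.

2.6047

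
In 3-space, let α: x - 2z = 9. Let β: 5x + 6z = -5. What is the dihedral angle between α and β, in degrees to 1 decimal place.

cos θ = |n₁·n₂| / (|n₁||n₂|) = |-7| / (√5 · √61).
θ = arccos(0.40082) ≈ 66.4°.

66.4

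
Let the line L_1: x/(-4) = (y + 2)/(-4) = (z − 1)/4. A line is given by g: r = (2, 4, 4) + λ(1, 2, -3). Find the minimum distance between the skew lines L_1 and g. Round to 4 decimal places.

5.3072

L_1 has direction (-4, -4, 4) through (0, -2, 1).
Common perpendicular direction n = (-4, -4, 4) × (1, 2, -3) = (4, -8, -4).
With w = (2, 4, 4) − (0, -2, 1) = (2, 6, 3), w · n = -52.
Distance = |w · n| / |n| = |-52| / √96 ≈ 5.3072.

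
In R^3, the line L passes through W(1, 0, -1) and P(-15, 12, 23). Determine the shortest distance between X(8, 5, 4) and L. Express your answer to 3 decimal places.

A direction vector for L is P − W = (-16, 12, 24).
Taking (1, 0, -1) on L with direction v = (-16, 12, 24): w = X − (1, 0, -1) = (7, 5, 5), and w × v = (60, -248, 164).
Distance = |w × v| / |v| = √92000 / √976 ≈ 9.709.

9.709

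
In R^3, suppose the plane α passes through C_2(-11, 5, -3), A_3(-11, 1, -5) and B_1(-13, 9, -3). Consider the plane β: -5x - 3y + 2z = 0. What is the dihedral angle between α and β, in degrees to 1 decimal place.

C_2A_3 = (0, -4, -2), C_2B_1 = (-2, 4, 0); a normal to α is C_2A_3 × C_2B_1 = (8, 4, -8).
Using C_2: α has equation 8x + 4y - 8z = -44.
cos θ = |n₁·n₂| / (|n₁||n₂|) = |-68| / (√144 · √38).
θ = arccos(0.91925) ≈ 23.2°.

23.2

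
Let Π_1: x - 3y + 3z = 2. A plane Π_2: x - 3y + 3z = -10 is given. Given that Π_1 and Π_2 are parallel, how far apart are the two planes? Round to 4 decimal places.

Same normal n = (1, -3, 3) with |n| = √19; distance = |2 − (-10)| / |n| = 12/√19 ≈ 2.7530.

2.7530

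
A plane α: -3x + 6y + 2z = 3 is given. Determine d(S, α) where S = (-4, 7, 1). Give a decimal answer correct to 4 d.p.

7.5714

n·S − d = (-3)·(-4) + (6)·(7) + (2)·(1) − 3 = 53; |n| = √49.
Distance = |53| / √49 = 53/√49 ≈ 7.5714.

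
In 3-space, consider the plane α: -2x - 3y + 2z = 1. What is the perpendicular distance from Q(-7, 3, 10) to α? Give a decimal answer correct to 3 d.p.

5.821

n·Q − d = (-2)·(-7) + (-3)·(3) + (2)·(10) − 1 = 24; |n| = √17.
Distance = |24| / √17 = 24/√17 ≈ 5.821.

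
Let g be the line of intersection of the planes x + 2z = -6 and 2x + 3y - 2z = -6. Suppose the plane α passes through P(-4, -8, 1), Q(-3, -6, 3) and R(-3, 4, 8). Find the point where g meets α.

(-10, 6, 2)

Direction of g: (1, 0, 2) × (2, 3, -2) = (-6, 6, 3).
A point on g: solving the two plane equations with x = -2 gives (-2, -2, -2).
PQ = (1, 2, 2), PR = (1, 12, 7); a normal to α is PQ × PR = (-10, -5, 10).
Using P: α has equation -10x - 5y + 10z = 90.
Substitute r = (-2, -2, -2) + t(-6, 6, 3) into the plane: 10 + 60t = 90, so t = 4/3.
Intersection: (-2, -2, -2) + (4/3)·(-6, 6, 3) = (-10, 6, 2).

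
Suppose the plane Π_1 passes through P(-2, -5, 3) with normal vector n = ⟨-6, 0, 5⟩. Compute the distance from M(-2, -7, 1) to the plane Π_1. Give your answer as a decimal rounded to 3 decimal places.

1.280

Π_1: n·r = n·P gives -6x + 5z = 27.
n·M − d = (-6)·(-2) + (0)·(-7) + (5)·(1) − 27 = -10; |n| = √61.
Distance = |-10| / √61 = 10/√61 ≈ 1.280.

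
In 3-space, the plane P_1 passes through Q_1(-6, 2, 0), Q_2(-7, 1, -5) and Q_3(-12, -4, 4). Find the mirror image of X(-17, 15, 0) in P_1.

Q_1Q_2 = (-1, -1, -5), Q_1Q_3 = (-6, -6, 4); a normal to P_1 is Q_1Q_2 × Q_1Q_3 = (-34, 34, 0).
Using Q_1: P_1 has equation -34x + 34y = 272.
λ = (n·X − d)/|n|² = (1088 − 272)/2312 = 6/17.
Reflection = X − 2λn = (-17, 15, 0) − (12/17)·(-34, 34, 0) = (7, -9, 0).

(7, -9, 0)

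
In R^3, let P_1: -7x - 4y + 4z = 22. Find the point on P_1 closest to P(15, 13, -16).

Foot = P − λn with λ = (n·P − d)/|n|² = (-221 − 22)/81 = -3.
Foot = (15, 13, -16) − (-3)·(-7, -4, 4) = (-6, 1, -4).

(-6, 1, -4)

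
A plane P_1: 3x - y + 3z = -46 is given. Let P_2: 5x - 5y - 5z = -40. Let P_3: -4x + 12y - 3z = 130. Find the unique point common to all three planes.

(-7, 7, -6)

Solving the 3×3 linear system 3x - y + 3z = -46, 5x - 5y - 5z = -40, -4x + 12y - 3z = 130 (e.g. by elimination or Cramer's rule, determinant = 310) gives (-7, 7, -6).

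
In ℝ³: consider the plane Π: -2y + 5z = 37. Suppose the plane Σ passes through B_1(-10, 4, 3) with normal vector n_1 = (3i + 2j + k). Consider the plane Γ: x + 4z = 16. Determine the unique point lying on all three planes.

(-4, -6, 5)

Σ: n_1·r = n_1·B_1 gives 3x + 2y + z = -19.
Solving the 3×3 linear system -2y + 5z = 37, 3x + 2y + z = -19, x + 4z = 16 (e.g. by elimination or Cramer's rule, determinant = 12) gives (-4, -6, 5).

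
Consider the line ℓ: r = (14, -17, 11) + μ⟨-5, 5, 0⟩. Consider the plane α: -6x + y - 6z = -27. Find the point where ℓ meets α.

(-6, 3, 11)

Substitute r = (14, -17, 11) + t(-5, 5, 0) into the plane: -167 + 35t = -27, so t = 4.
Intersection: (14, -17, 11) + 4·(-5, 5, 0) = (-6, 3, 11).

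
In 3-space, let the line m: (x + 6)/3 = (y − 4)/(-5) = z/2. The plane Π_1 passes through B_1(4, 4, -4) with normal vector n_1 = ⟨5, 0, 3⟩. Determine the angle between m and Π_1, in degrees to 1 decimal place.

m has direction (3, -5, 2) through (-6, 4, 0).
Π_1: n_1·r = n_1·B_1 gives 5x + 3z = 8.
sin θ = |n·v| / (|n||v|) = |21| / (√34 · √38) = 0.58424.
θ ≈ 35.7°.

35.7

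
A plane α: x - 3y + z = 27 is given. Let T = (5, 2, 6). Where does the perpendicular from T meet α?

(7, -4, 8)

Foot = T − λn with λ = (n·T − d)/|n|² = (5 − 27)/11 = -2.
Foot = (5, 2, 6) − (-2)·(1, -3, 1) = (7, -4, 8).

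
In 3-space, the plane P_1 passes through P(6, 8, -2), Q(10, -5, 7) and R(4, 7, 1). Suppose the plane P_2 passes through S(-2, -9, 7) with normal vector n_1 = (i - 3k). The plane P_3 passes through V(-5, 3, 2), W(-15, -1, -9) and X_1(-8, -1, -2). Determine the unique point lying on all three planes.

PQ = (4, -13, 9), PR = (-2, -1, 3); a normal to P_1 is PQ × PR = (-30, -30, -30).
Using P: P_1 has equation -30x - 30y - 30z = -360.
P_2: n_1·r = n_1·S gives x - 3z = -23.
VW = (-10, -4, -11), VX_1 = (-3, -4, -4); a normal to P_3 is VW × VX_1 = (-28, -7, 28).
Using V: P_3 has equation -28x - 7y + 28z = 175.
Solving the 3×3 linear system -30x - 30y - 30z = -360, x - 3z = -23, -28x - 7y + 28z = 175 (e.g. by elimination or Cramer's rule, determinant = -840) gives (1, 3, 8).

(1, 3, 8)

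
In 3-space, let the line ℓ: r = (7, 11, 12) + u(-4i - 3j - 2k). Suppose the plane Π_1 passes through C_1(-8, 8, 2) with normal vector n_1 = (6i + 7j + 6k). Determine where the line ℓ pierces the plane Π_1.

(-5, 2, 6)

Π_1: n_1·r = n_1·C_1 gives 6x + 7y + 6z = 20.
Substitute r = (7, 11, 12) + t(-4, -3, -2) into the plane: 191 + (-57)t = 20, so t = 3.
Intersection: (7, 11, 12) + 3·(-4, -3, -2) = (-5, 2, 6).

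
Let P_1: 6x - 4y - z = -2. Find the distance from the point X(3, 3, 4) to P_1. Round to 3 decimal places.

n·X − d = (6)·(3) + (-4)·(3) + (-1)·(4) − (-2) = 4; |n| = √53.
Distance = |4| / √53 = 4/√53 ≈ 0.549.

0.549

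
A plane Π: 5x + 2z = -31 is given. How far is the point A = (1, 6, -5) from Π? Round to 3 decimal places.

4.828

n·A − d = (5)·(1) + (0)·(6) + (2)·(-5) − (-31) = 26; |n| = √29.
Distance = |26| / √29 = 26/√29 ≈ 4.828.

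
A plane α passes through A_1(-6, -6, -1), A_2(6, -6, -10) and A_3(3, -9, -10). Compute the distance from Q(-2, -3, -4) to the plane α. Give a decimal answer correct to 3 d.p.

A_1A_2 = (12, 0, -9), A_1A_3 = (9, -3, -9); a normal to α is A_1A_2 × A_1A_3 = (-27, 27, -36).
Using A_1: α has equation -27x + 27y - 36z = 36.
n·Q − d = (-27)·(-2) + (27)·(-3) + (-36)·(-4) − 36 = 81; |n| = √2754.
Distance = |81| / √2754 = 81/√2754 ≈ 1.543.

1.543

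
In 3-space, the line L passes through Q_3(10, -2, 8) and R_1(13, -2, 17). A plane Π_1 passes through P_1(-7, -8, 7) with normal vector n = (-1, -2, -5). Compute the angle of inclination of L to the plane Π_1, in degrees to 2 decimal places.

67.48

A direction vector for L is R_1 − Q_3 = (3, 0, 9).
Π_1: n·r = n·P_1 gives -x - 2y - 5z = -12.
sin θ = |n·v| / (|n||v|) = |-48| / (√30 · √90) = 0.92376.
θ ≈ 67.48°.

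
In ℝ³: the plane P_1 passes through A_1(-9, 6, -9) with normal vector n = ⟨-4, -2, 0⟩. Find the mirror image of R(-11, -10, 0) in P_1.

P_1: n·r = n·A_1 gives -4x - 2y = 24.
λ = (n·R − d)/|n|² = (64 − 24)/20 = 2.
Reflection = R − 2λn = (-11, -10, 0) − 4·(-4, -2, 0) = (5, -2, 0).

(5, -2, 0)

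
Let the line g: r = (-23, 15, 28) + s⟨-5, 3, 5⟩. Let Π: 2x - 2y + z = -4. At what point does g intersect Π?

(-3, 3, 8)

Substitute r = (-23, 15, 28) + t(-5, 3, 5) into the plane: -48 + (-11)t = -4, so t = -4.
Intersection: (-23, 15, 28) + (-4)·(-5, 3, 5) = (-3, 3, 8).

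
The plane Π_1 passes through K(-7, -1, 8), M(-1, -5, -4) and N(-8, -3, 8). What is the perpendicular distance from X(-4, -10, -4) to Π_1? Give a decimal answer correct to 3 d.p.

KM = (6, -4, -12), KN = (-1, -2, 0); a normal to Π_1 is KM × KN = (-24, 12, -16).
Using K: Π_1 has equation -24x + 12y - 16z = 28.
n·X − d = (-24)·(-4) + (12)·(-10) + (-16)·(-4) − 28 = 12; |n| = √976.
Distance = |12| / √976 = 12/√976 ≈ 0.384.

0.384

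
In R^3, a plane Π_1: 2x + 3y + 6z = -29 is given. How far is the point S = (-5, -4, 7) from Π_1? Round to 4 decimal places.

7.0000

n·S − d = (2)·(-5) + (3)·(-4) + (6)·(7) − (-29) = 49; |n| = √49.
Distance = |49| / √49 = 49/√49 ≈ 7.0000.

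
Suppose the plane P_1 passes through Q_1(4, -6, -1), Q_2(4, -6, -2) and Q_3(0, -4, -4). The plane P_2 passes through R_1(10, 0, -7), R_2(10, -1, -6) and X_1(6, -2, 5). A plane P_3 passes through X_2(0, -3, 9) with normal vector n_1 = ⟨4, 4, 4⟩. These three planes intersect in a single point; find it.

(8, -8, 6)

Q_1Q_2 = (0, 0, -1), Q_1Q_3 = (-4, 2, -3); a normal to P_1 is Q_1Q_2 × Q_1Q_3 = (2, 4, 0).
Using Q_1: P_1 has equation 2x + 4y = -16.
R_1R_2 = (0, -1, 1), R_1X_1 = (-4, -2, 12); a normal to P_2 is R_1R_2 × R_1X_1 = (-10, -4, -4).
Using R_1: P_2 has equation -10x - 4y - 4z = -72.
P_3: n_1·r = n_1·X_2 gives 4x + 4y + 4z = 24.
Solving the 3×3 linear system 2x + 4y = -16, -10x - 4y - 4z = -72, 4x + 4y + 4z = 24 (e.g. by elimination or Cramer's rule, determinant = 96) gives (8, -8, 6).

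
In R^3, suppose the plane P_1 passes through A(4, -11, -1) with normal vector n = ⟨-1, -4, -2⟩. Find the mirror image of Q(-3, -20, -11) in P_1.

(3, 4, 1)

P_1: n·r = n·A gives -x - 4y - 2z = 42.
λ = (n·Q − d)/|n|² = (105 − 42)/21 = 3.
Reflection = Q − 2λn = (-3, -20, -11) − 6·(-1, -4, -2) = (3, 4, 1).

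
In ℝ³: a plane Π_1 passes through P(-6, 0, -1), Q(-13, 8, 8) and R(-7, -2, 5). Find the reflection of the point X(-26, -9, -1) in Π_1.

PQ = (-7, 8, 9), PR = (-1, -2, 6); a normal to Π_1 is PQ × PR = (66, 33, 22).
Using P: Π_1 has equation 66x + 33y + 22z = -418.
λ = (n·X − d)/|n|² = (-2035 − (-418))/5929 = -3/11.
Reflection = X − 2λn = (-26, -9, -1) − (-6/11)·(66, 33, 22) = (10, 9, 11).

(10, 9, 11)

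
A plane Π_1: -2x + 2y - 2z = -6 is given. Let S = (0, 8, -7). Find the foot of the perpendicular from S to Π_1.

(6, 2, -1)

Foot = S − λn with λ = (n·S − d)/|n|² = (30 − (-6))/12 = 3.
Foot = (0, 8, -7) − 3·(-2, 2, -2) = (6, 2, -1).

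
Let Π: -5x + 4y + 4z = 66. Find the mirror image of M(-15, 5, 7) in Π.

λ = (n·M − d)/|n|² = (123 − 66)/57 = 1.
Reflection = M − 2λn = (-15, 5, 7) − 2·(-5, 4, 4) = (-5, -3, -1).

(-5, -3, -1)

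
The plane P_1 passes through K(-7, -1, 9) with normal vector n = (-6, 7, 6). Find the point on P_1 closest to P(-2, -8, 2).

P_1: n·r = n·K gives -6x + 7y + 6z = 89.
Foot = P − λn with λ = (n·P − d)/|n|² = (-32 − 89)/121 = -1.
Foot = (-2, -8, 2) − (-1)·(-6, 7, 6) = (-8, -1, 8).

(-8, -1, 8)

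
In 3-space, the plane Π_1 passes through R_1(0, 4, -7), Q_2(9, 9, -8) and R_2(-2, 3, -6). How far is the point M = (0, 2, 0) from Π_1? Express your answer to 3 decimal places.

2.585

R_1Q_2 = (9, 5, -1), R_1R_2 = (-2, -1, 1); a normal to Π_1 is R_1Q_2 × R_1R_2 = (4, -7, 1).
Using R_1: Π_1 has equation 4x - 7y + z = -35.
n·M − d = (4)·(0) + (-7)·(2) + (1)·(0) − (-35) = 21; |n| = √66.
Distance = |21| / √66 = 21/√66 ≈ 2.585.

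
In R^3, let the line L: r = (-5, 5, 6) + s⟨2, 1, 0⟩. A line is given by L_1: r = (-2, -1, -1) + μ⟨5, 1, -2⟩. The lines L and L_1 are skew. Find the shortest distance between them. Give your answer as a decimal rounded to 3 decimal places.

Common perpendicular direction n = (2, 1, 0) × (5, 1, -2) = (-2, 4, -3).
With w = (-2, -1, -1) − (-5, 5, 6) = (3, -6, -7), w · n = -9.
Distance = |w · n| / |n| = |-9| / √29 ≈ 1.671.

1.671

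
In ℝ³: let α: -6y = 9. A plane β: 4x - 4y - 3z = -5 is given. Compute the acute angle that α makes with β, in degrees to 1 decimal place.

cos θ = |n₁·n₂| / (|n₁||n₂|) = |24| / (√36 · √41).
θ = arccos(0.62470) ≈ 51.3°.

51.3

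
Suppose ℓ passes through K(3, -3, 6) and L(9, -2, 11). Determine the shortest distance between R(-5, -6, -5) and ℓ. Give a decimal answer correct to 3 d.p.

3.574

A direction vector for ℓ is L − K = (6, 1, 5).
Taking (3, -3, 6) on ℓ with direction v = (6, 1, 5): w = R − (3, -3, 6) = (-8, -3, -11), and w × v = (-4, -26, 10).
Distance = |w × v| / |v| = √792 / √62 ≈ 3.574.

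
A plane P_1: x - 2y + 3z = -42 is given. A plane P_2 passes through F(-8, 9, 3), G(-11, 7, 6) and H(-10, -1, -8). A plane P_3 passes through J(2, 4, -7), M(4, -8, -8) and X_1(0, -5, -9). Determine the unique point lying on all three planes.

(-6, 3, -10)

FG = (-3, -2, 3), FH = (-2, -10, -11); a normal to P_2 is FG × FH = (52, -39, 26).
Using F: P_2 has equation 52x - 39y + 26z = -689.
JM = (2, -12, -1), JX_1 = (-2, -9, -2); a normal to P_3 is JM × JX_1 = (15, 6, -42).
Using J: P_3 has equation 15x + 6y - 42z = 348.
Solving the 3×3 linear system x - 2y + 3z = -42, 52x - 39y + 26z = -689, 15x + 6y - 42z = 348 (e.g. by elimination or Cramer's rule, determinant = -975) gives (-6, 3, -10).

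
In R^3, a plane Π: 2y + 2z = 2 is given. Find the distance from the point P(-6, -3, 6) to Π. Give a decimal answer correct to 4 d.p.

1.4142

n·P − d = (0)·(-6) + (2)·(-3) + (2)·(6) − 2 = 4; |n| = √8.
Distance = |4| / √8 = 4/√8 ≈ 1.4142.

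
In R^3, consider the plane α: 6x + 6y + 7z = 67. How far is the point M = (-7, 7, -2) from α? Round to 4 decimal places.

n·M − d = (6)·(-7) + (6)·(7) + (7)·(-2) − 67 = -81; |n| = √121.
Distance = |-81| / √121 = 81/√121 ≈ 7.3636.

7.3636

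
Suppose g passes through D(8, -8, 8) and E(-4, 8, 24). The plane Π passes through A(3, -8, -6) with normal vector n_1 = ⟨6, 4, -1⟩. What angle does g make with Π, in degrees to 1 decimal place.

7.4

A direction vector for g is E − D = (-12, 16, 16).
Π: n_1·r = n_1·A gives 6x + 4y - z = -8.
sin θ = |n·v| / (|n||v|) = |-24| / (√53 · √656) = 0.12871.
θ ≈ 7.4°.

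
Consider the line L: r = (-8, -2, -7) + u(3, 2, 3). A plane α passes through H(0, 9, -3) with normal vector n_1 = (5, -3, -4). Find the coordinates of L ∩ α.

(1, 4, 2)

α: n_1·r = n_1·H gives 5x - 3y - 4z = -15.
Substitute r = (-8, -2, -7) + t(3, 2, 3) into the plane: -6 + (-3)t = -15, so t = 3.
Intersection: (-8, -2, -7) + 3·(3, 2, 3) = (1, 4, 2).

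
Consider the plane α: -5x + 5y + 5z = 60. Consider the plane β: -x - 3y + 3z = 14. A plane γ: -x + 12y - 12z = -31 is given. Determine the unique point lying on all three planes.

Solving the 3×3 linear system -5x + 5y + 5z = 60, -x - 3y + 3z = 14, -x + 12y - 12z = -31 (e.g. by elimination or Cramer's rule, determinant = -150) gives (-5, 2, 5).

(-5, 2, 5)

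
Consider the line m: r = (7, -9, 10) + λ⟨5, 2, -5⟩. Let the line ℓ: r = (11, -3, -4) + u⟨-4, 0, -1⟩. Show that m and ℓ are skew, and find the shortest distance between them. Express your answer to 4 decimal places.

1.1396

Common perpendicular direction n = (5, 2, -5) × (-4, 0, -1) = (-2, 25, 8).
With w = (11, -3, -4) − (7, -9, 10) = (4, 6, -14), w · n = 30.
Since n ≠ 0 the lines are not parallel, and w · n = 30 ≠ 0 so they do not intersect; hence they are skew.
Distance = |w · n| / |n| = |30| / √693 ≈ 1.1396.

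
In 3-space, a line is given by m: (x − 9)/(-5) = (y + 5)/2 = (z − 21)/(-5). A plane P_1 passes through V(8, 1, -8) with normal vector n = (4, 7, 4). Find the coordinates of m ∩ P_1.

(-6, 1, 6)

m has direction (-5, 2, -5) through (9, -5, 21).
P_1: n·r = n·V gives 4x + 7y + 4z = 7.
Substitute r = (9, -5, 21) + t(-5, 2, -5) into the plane: 85 + (-26)t = 7, so t = 3.
Intersection: (9, -5, 21) + 3·(-5, 2, -5) = (-6, 1, 6).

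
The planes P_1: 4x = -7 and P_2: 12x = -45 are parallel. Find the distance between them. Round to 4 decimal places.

2.0000

Rescale P_2 by 1/3: 4x = -15. Then distance = |-7 − (-15)| / √16 ≈ 2.0000.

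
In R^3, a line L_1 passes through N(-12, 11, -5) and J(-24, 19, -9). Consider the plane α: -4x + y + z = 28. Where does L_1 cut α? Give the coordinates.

A direction vector for L_1 is J − N = (-12, 8, -4).
Substitute r = (-12, 11, -5) + t(-12, 8, -4) into the plane: 54 + 52t = 28, so t = -1/2.
Intersection: (-12, 11, -5) + (-1/2)·(-12, 8, -4) = (-6, 7, -3).

(-6, 7, -3)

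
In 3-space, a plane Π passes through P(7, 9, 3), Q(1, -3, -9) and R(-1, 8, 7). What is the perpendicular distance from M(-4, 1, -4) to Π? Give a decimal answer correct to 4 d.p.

2.0426

PQ = (-6, -12, -12), PR = (-8, -1, 4); a normal to Π is PQ × PR = (-60, 120, -90).
Using P: Π has equation -60x + 120y - 90z = 390.
n·M − d = (-60)·(-4) + (120)·(1) + (-90)·(-4) − 390 = 330; |n| = √26100.
Distance = |330| / √26100 = 330/√26100 ≈ 2.0426.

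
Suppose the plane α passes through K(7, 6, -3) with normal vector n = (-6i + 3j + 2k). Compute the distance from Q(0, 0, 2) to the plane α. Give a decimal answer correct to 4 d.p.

α: n·r = n·K gives -6x + 3y + 2z = -30.
n·Q − d = (-6)·(0) + (3)·(0) + (2)·(2) − (-30) = 34; |n| = √49.
Distance = |34| / √49 = 34/√49 ≈ 4.8571.

4.8571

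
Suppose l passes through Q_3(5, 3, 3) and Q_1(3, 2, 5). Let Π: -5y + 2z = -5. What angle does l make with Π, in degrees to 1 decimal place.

33.9

A direction vector for l is Q_1 − Q_3 = (-2, -1, 2).
sin θ = |n·v| / (|n||v|) = |9| / (√29 · √9) = 0.55709.
θ ≈ 33.9°.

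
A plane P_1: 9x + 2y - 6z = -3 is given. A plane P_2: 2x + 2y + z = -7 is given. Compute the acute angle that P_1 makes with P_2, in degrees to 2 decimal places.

61.00

cos θ = |n₁·n₂| / (|n₁||n₂|) = |16| / (√121 · √9).
θ = arccos(0.48485) ≈ 61.00°.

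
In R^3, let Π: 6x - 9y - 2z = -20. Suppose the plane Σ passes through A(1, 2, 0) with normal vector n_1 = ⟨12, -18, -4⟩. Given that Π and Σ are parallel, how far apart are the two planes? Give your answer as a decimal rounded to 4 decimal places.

0.7273

Σ: n_1·r = n_1·A gives 12x - 18y - 4z = -24.
Rescale Σ by 1/2: 6x - 9y - 2z = -12. Then distance = |-20 − (-12)| / √121 ≈ 0.7273.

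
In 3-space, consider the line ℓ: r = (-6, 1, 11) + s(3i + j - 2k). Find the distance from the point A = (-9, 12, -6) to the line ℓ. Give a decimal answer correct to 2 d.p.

Taking (-6, 1, 11) on ℓ with direction v = (3, 1, -2): w = A − (-6, 1, 11) = (-3, 11, -17), and w × v = (-5, -57, -36).
Distance = |w × v| / |v| = √4570 / √14 ≈ 18.07.

18.07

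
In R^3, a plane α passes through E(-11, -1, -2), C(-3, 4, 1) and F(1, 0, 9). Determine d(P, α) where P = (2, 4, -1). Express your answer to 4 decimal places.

4.0415

EC = (8, 5, 3), EF = (12, 1, 11); a normal to α is EC × EF = (52, -52, -52).
Using E: α has equation 52x - 52y - 52z = -416.
n·P − d = (52)·(2) + (-52)·(4) + (-52)·(-1) − (-416) = 364; |n| = √8112.
Distance = |364| / √8112 = 364/√8112 ≈ 4.0415.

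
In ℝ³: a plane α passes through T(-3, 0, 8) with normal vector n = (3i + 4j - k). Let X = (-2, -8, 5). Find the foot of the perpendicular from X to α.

α: n·r = n·T gives 3x + 4y - z = -17.
Foot = X − λn with λ = (n·X − d)/|n|² = (-43 − (-17))/26 = -1.
Foot = (-2, -8, 5) − (-1)·(3, 4, -1) = (1, -4, 4).

(1, -4, 4)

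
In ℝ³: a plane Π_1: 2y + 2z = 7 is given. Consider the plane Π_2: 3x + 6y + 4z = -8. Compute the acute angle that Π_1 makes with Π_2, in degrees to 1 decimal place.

cos θ = |n₁·n₂| / (|n₁||n₂|) = |20| / (√8 · √61).
θ = arccos(0.90536) ≈ 25.1°.

25.1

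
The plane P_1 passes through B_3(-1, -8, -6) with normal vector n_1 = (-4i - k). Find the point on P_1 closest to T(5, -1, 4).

P_1: n_1·r = n_1·B_3 gives -4x - z = 10.
Foot = T − λn with λ = (n·T − d)/|n|² = (-24 − 10)/17 = -2.
Foot = (5, -1, 4) − (-2)·(-4, 0, -1) = (-3, -1, 2).

(-3, -1, 2)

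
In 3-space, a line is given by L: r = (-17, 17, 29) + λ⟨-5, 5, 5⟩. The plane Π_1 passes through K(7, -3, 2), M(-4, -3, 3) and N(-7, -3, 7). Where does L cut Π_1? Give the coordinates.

(3, -3, 9)

KM = (-11, 0, 1), KN = (-14, 0, 5); a normal to Π_1 is KM × KN = (0, 41, 0).
Using K: Π_1 has equation 41y = -123.
Substitute r = (-17, 17, 29) + t(-5, 5, 5) into the plane: 697 + 205t = -123, so t = -4.
Intersection: (-17, 17, 29) + (-4)·(-5, 5, 5) = (3, -3, 9).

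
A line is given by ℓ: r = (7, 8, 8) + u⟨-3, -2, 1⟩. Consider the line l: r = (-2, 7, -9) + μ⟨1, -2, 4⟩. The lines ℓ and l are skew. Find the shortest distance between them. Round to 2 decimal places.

Common perpendicular direction n = (-3, -2, 1) × (1, -2, 4) = (-6, 13, 8).
With w = (-2, 7, -9) − (7, 8, 8) = (-9, -1, -17), w · n = -95.
Distance = |w · n| / |n| = |-95| / √269 ≈ 5.79.

5.79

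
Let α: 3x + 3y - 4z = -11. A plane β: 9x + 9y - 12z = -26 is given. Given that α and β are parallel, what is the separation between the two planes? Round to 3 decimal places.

Rescale β by 1/3: 3x + 3y - 4z = -26/3. Then distance = |-11 − (-26/3)| / √34 ≈ 0.400.

0.400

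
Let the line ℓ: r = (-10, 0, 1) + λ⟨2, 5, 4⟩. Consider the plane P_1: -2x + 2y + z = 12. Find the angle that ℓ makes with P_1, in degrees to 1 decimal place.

sin θ = |n·v| / (|n||v|) = |10| / (√9 · √45) = 0.49690.
θ ≈ 29.8°.

29.8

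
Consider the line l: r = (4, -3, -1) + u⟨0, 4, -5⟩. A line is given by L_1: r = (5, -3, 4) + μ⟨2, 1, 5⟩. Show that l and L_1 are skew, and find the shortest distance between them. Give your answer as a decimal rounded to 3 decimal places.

0.534

Common perpendicular direction n = (0, 4, -5) × (2, 1, 5) = (25, -10, -8).
With w = (5, -3, 4) − (4, -3, -1) = (1, 0, 5), w · n = -15.
Since n ≠ 0 the lines are not parallel, and w · n = -15 ≠ 0 so they do not intersect; hence they are skew.
Distance = |w · n| / |n| = |-15| / √789 ≈ 0.534.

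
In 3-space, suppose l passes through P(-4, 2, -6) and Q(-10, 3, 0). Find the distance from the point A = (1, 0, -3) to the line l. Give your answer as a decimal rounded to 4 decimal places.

5.9426

A direction vector for l is Q − P = (-6, 1, 6).
Taking (-4, 2, -6) on l with direction v = (-6, 1, 6): w = A − (-4, 2, -6) = (5, -2, 3), and w × v = (-15, -48, -7).
Distance = |w × v| / |v| = √2578 / √73 ≈ 5.9426.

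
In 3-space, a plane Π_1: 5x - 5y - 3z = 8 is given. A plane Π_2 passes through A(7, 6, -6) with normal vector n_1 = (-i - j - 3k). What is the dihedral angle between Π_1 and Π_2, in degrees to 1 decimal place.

Π_2: n_1·r = n_1·A gives -x - y - 3z = 5.
cos θ = |n₁·n₂| / (|n₁||n₂|) = |9| / (√59 · √11).
θ = arccos(0.35328) ≈ 69.3°.

69.3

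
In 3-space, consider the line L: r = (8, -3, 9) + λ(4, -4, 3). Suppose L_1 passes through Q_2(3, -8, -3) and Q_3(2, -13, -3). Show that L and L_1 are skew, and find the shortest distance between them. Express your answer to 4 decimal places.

8.0111

A direction vector for L_1 is Q_3 − Q_2 = (-1, -5, 0).
Common perpendicular direction n = (4, -4, 3) × (-1, -5, 0) = (15, -3, -24).
With w = (3, -8, -3) − (8, -3, 9) = (-5, -5, -12), w · n = 228.
Since n ≠ 0 the lines are not parallel, and w · n = 228 ≠ 0 so they do not intersect; hence they are skew.
Distance = |w · n| / |n| = |228| / √810 ≈ 8.0111.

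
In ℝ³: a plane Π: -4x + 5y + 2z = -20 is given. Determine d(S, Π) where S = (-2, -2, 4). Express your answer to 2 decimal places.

n·S − d = (-4)·(-2) + (5)·(-2) + (2)·(4) − (-20) = 26; |n| = √45.
Distance = |26| / √45 = 26/√45 ≈ 3.88.

3.88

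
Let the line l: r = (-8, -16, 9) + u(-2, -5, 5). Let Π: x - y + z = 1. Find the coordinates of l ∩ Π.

Substitute r = (-8, -16, 9) + t(-2, -5, 5) into the plane: 17 + 8t = 1, so t = -2.
Intersection: (-8, -16, 9) + (-2)·(-2, -5, 5) = (-4, -6, -1).

(-4, -6, -1)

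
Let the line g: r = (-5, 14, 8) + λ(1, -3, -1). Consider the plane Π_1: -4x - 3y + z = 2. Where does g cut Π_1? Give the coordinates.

Substitute r = (-5, 14, 8) + t(1, -3, -1) into the plane: -14 + 4t = 2, so t = 4.
Intersection: (-5, 14, 8) + 4·(1, -3, -1) = (-1, 2, 4).

(-1, 2, 4)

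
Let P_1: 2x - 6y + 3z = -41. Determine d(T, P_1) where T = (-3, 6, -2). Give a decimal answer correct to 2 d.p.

n·T − d = (2)·(-3) + (-6)·(6) + (3)·(-2) − (-41) = -7; |n| = √49.
Distance = |-7| / √49 = 7/√49 ≈ 1.00.

1.00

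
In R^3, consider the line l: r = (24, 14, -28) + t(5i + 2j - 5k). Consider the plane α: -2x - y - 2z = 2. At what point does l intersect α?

(4, 6, -8)

Substitute r = (24, 14, -28) + t(5, 2, -5) into the plane: -6 + (-2)t = 2, so t = -4.
Intersection: (24, 14, -28) + (-4)·(5, 2, -5) = (4, 6, -8).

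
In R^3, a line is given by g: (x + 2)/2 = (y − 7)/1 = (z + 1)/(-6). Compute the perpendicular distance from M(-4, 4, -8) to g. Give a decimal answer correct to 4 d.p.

g has direction (2, 1, -6) through (-2, 7, -1).
Taking (-2, 7, -1) on g with direction v = (2, 1, -6): w = M − (-2, 7, -1) = (-2, -3, -7), and w × v = (25, -26, 4).
Distance = |w × v| / |v| = √1317 / √41 ≈ 5.6676.

5.6676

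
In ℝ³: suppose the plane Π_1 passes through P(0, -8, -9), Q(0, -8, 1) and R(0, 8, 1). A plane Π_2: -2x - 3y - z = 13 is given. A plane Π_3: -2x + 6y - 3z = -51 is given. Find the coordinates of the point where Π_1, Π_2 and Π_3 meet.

PQ = (0, 0, 10), PR = (0, 16, 10); a normal to Π_1 is PQ × PR = (-160, 0, 0).
Using P: Π_1 has equation -160x = 0.
Solving the 3×3 linear system -160x = 0, -2x - 3y - z = 13, -2x + 6y - 3z = -51 (e.g. by elimination or Cramer's rule, determinant = -2400) gives (0, -6, 5).

(0, -6, 5)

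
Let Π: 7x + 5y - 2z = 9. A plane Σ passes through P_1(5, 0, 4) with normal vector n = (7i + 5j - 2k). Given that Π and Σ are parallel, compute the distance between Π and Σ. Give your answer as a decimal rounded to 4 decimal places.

Σ: n·r = n·P_1 gives 7x + 5y - 2z = 27.
Same normal n = (7, 5, -2) with |n| = √78; distance = |9 − 27| / |n| = 18/√78 ≈ 2.0381.

2.0381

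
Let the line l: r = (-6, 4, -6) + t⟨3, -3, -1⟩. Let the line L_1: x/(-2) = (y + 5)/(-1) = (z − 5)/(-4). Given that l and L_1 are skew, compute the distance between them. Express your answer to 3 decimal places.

7.970

L_1 has direction (-2, -1, -4) through (0, -5, 5).
Common perpendicular direction n = (3, -3, -1) × (-2, -1, -4) = (11, 14, -9).
With w = (0, -5, 5) − (-6, 4, -6) = (6, -9, 11), w · n = -159.
Distance = |w · n| / |n| = |-159| / √398 ≈ 7.970.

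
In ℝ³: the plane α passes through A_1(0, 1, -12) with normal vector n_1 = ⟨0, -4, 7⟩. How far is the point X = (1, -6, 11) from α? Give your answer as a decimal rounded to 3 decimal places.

α: n_1·r = n_1·A_1 gives -4y + 7z = -88.
n·X − d = (0)·(1) + (-4)·(-6) + (7)·(11) − (-88) = 189; |n| = √65.
Distance = |189| / √65 = 189/√65 ≈ 23.443.

23.443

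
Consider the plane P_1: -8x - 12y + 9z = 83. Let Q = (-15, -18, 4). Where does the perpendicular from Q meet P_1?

Foot = Q − λn with λ = (n·Q − d)/|n|² = (372 − 83)/289 = 1.
Foot = (-15, -18, 4) − 1·(-8, -12, 9) = (-7, -6, -5).

(-7, -6, -5)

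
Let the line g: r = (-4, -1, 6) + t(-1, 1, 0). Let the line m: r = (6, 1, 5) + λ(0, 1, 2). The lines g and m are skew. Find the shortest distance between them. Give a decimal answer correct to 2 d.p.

8.33

Common perpendicular direction n = (-1, 1, 0) × (0, 1, 2) = (2, 2, -1).
With w = (6, 1, 5) − (-4, -1, 6) = (10, 2, -1), w · n = 25.
Distance = |w · n| / |n| = |25| / √9 ≈ 8.33.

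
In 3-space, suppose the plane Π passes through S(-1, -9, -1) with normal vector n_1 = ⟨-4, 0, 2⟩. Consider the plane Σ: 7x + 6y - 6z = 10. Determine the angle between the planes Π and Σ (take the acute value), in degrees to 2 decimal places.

Π: n_1·r = n_1·S gives -4x + 2z = 2.
cos θ = |n₁·n₂| / (|n₁||n₂|) = |-40| / (√20 · √121).
θ = arccos(0.81312) ≈ 35.60°.

35.60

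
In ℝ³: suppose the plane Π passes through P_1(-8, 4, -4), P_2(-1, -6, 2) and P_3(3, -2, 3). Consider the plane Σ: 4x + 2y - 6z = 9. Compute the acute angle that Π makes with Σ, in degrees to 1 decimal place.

P_1P_2 = (7, -10, 6), P_1P_3 = (11, -6, 7); a normal to Π is P_1P_2 × P_1P_3 = (-34, 17, 68).
Using P_1: Π has equation -34x + 17y + 68z = 68.
cos θ = |n₁·n₂| / (|n₁||n₂|) = |-510| / (√6069 · √56).
θ = arccos(0.87482) ≈ 29.0°.

29.0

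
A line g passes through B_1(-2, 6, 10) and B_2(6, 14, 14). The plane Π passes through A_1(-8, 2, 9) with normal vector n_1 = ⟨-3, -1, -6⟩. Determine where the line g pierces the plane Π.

A direction vector for g is B_2 − B_1 = (8, 8, 4).
Π: n_1·r = n_1·A_1 gives -3x - y - 6z = -32.
Substitute r = (-2, 6, 10) + t(8, 8, 4) into the plane: -60 + (-56)t = -32, so t = -1/2.
Intersection: (-2, 6, 10) + (-1/2)·(8, 8, 4) = (-6, 2, 8).

(-6, 2, 8)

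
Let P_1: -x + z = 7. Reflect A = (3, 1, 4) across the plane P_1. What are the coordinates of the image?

(-3, 1, 10)

λ = (n·A − d)/|n|² = (1 − 7)/2 = -3.
Reflection = A − 2λn = (3, 1, 4) − (-6)·(-1, 0, 1) = (-3, 1, 10).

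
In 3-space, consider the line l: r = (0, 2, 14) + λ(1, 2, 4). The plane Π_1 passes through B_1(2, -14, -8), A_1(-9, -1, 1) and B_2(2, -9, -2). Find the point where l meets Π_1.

(-4, -6, -2)

B_1A_1 = (-11, 13, 9), B_1B_2 = (0, 5, 6); a normal to Π_1 is B_1A_1 × B_1B_2 = (33, 66, -55).
Using B_1: Π_1 has equation 33x + 66y - 55z = -418.
Substitute r = (0, 2, 14) + t(1, 2, 4) into the plane: -638 + (-55)t = -418, so t = -4.
Intersection: (0, 2, 14) + (-4)·(1, 2, 4) = (-4, -6, -2).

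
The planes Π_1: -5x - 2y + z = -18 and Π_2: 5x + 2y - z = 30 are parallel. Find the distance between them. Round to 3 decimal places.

Rescale Π_2 by 1/(-1): -5x - 2y + z = -30. Then distance = |-18 − (-30)| / √30 ≈ 2.191.

2.191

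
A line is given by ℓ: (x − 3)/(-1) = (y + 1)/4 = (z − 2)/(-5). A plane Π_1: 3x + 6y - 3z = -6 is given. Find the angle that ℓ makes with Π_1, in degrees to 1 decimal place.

ℓ has direction (-1, 4, -5) through (3, -1, 2).
sin θ = |n·v| / (|n||v|) = |36| / (√54 · √42) = 0.75593.
θ ≈ 49.1°.

49.1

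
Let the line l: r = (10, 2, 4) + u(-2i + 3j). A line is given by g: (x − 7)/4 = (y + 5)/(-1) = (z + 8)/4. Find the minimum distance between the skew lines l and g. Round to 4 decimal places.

g has direction (4, -1, 4) through (7, -5, -8).
Common perpendicular direction n = (-2, 3, 0) × (4, -1, 4) = (12, 8, -10).
With w = (7, -5, -8) − (10, 2, 4) = (-3, -7, -12), w · n = 28.
Distance = |w · n| / |n| = |28| / √308 ≈ 1.5954.

1.5954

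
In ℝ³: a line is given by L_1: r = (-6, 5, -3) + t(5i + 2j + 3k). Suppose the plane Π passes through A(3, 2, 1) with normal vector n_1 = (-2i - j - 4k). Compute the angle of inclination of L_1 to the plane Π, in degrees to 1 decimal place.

58.2

Π: n_1·r = n_1·A gives -2x - y - 4z = -12.
sin θ = |n·v| / (|n||v|) = |-24| / (√21 · √38) = 0.84959.
θ ≈ 58.2°.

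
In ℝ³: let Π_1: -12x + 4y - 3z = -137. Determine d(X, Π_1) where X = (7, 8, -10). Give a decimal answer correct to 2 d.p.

n·X − d = (-12)·(7) + (4)·(8) + (-3)·(-10) − (-137) = 115; |n| = √169.
Distance = |115| / √169 = 115/√169 ≈ 8.85.

8.85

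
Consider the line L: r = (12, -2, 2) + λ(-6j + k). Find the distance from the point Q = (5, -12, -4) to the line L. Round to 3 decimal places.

10.305

Taking (12, -2, 2) on L with direction v = (0, -6, 1): w = Q − (12, -2, 2) = (-7, -10, -6), and w × v = (-46, 7, 42).
Distance = |w × v| / |v| = √3929 / √37 ≈ 10.305.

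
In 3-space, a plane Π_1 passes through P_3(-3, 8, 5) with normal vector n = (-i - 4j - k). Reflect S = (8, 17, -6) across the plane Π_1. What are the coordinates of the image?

(4, 1, -10)

Π_1: n·r = n·P_3 gives -x - 4y - z = -34.
λ = (n·S − d)/|n|² = (-70 − (-34))/18 = -2.
Reflection = S − 2λn = (8, 17, -6) − (-4)·(-1, -4, -1) = (4, 1, -10).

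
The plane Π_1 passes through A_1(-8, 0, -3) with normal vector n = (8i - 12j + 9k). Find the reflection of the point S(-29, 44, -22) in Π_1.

(19, -28, 32)

Π_1: n·r = n·A_1 gives 8x - 12y + 9z = -91.
λ = (n·S − d)/|n|² = (-958 − (-91))/289 = -3.
Reflection = S − 2λn = (-29, 44, -22) − (-6)·(8, -12, 9) = (19, -28, 32).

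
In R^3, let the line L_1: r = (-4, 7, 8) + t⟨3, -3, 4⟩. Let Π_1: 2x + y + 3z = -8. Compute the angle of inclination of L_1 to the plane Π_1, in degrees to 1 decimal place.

sin θ = |n·v| / (|n||v|) = |15| / (√14 · √34) = 0.68752.
θ ≈ 43.4°.

43.4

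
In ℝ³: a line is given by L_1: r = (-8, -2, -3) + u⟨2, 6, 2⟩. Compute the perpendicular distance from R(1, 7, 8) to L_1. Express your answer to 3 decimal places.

Taking (-8, -2, -3) on L_1 with direction v = (2, 6, 2): w = R − (-8, -2, -3) = (9, 9, 11), and w × v = (-48, 4, 36).
Distance = |w × v| / |v| = √3616 / √44 ≈ 9.065.

9.065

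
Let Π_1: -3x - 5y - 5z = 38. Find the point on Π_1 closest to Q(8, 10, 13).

Foot = Q − λn with λ = (n·Q − d)/|n|² = (-139 − 38)/59 = -3.
Foot = (8, 10, 13) − (-3)·(-3, -5, -5) = (-1, -5, -2).

(-1, -5, -2)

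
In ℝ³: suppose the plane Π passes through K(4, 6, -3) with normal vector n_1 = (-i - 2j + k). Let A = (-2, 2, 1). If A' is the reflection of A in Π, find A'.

(4, 14, -5)

Π: n_1·r = n_1·K gives -x - 2y + z = -19.
λ = (n·A − d)/|n|² = (-1 − (-19))/6 = 3.
Reflection = A − 2λn = (-2, 2, 1) − 6·(-1, -2, 1) = (4, 14, -5).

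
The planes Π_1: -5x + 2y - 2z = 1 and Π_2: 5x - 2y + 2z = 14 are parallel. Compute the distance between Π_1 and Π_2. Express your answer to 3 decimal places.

2.611

Rescale Π_2 by 1/(-1): -5x + 2y - 2z = -14. Then distance = |1 − (-14)| / √33 ≈ 2.611.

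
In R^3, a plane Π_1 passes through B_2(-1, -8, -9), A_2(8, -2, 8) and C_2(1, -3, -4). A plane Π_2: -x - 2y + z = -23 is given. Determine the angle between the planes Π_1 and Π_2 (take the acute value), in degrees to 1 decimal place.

46.4

B_2A_2 = (9, 6, 17), B_2C_2 = (2, 5, 5); a normal to Π_1 is B_2A_2 × B_2C_2 = (-55, -11, 33).
Using B_2: Π_1 has equation -55x - 11y + 33z = -154.
cos θ = |n₁·n₂| / (|n₁||n₂|) = |110| / (√4235 · √6).
θ = arccos(0.69007) ≈ 46.4°.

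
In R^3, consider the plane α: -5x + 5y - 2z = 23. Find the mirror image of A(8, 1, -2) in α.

λ = (n·A − d)/|n|² = (-31 − 23)/54 = -1.
Reflection = A − 2λn = (8, 1, -2) − (-2)·(-5, 5, -2) = (-2, 11, -6).

(-2, 11, -6)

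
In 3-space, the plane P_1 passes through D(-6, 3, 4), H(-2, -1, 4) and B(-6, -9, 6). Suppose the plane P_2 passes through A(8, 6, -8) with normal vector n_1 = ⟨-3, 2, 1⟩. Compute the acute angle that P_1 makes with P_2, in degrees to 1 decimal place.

77.5

DH = (4, -4, 0), DB = (0, -12, 2); a normal to P_1 is DH × DB = (-8, -8, -48).
Using D: P_1 has equation -8x - 8y - 48z = -168.
P_2: n_1·r = n_1·A gives -3x + 2y + z = -20.
cos θ = |n₁·n₂| / (|n₁||n₂|) = |-40| / (√2432 · √14).
θ = arccos(0.21678) ≈ 77.5°.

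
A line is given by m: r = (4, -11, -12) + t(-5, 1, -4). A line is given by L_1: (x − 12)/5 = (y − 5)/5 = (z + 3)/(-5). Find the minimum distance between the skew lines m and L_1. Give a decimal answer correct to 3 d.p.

L_1 has direction (5, 5, -5) through (12, 5, -3).
Common perpendicular direction n = (-5, 1, -4) × (5, 5, -5) = (15, -45, -30).
With w = (12, 5, -3) − (4, -11, -12) = (8, 16, 9), w · n = -870.
Distance = |w · n| / |n| = |-870| / √3150 ≈ 15.501.

15.501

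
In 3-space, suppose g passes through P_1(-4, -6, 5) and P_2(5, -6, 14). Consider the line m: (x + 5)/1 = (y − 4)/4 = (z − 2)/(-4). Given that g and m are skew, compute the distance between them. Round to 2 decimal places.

A direction vector for g is P_2 − P_1 = (9, 0, 9).
m has direction (1, 4, -4) through (-5, 4, 2).
Common perpendicular direction n = (9, 0, 9) × (1, 4, -4) = (-36, 45, 36).
With w = (-5, 4, 2) − (-4, -6, 5) = (-1, 10, -3), w · n = 378.
Distance = |w · n| / |n| = |378| / √4617 ≈ 5.56.

5.56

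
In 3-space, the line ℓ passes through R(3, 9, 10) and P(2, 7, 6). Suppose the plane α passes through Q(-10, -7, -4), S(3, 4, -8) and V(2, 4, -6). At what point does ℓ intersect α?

A direction vector for ℓ is P − R = (-1, -2, -4).
QS = (13, 11, -4), QV = (12, 11, -2); a normal to α is QS × QV = (22, -22, 11).
Using Q: α has equation 22x - 22y + 11z = -110.
Substitute r = (3, 9, 10) + t(-1, -2, -4) into the plane: -22 + (-22)t = -110, so t = 4.
Intersection: (3, 9, 10) + 4·(-1, -2, -4) = (-1, 1, -6).

(-1, 1, -6)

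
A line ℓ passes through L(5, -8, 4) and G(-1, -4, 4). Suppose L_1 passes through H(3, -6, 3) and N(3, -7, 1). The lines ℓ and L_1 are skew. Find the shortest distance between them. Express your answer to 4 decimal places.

A direction vector for ℓ is G − L = (-6, 4, 0).
A direction vector for L_1 is N − H = (0, -1, -2).
Common perpendicular direction n = (-6, 4, 0) × (0, -1, -2) = (-8, -12, 6).
With w = (3, -6, 3) − (5, -8, 4) = (-2, 2, -1), w · n = -14.
Distance = |w · n| / |n| = |-14| / √244 ≈ 0.8963.

0.8963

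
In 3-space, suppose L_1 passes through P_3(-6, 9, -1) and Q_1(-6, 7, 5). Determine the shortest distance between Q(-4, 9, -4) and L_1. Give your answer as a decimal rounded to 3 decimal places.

A direction vector for L_1 is Q_1 − P_3 = (0, -2, 6).
Taking (-6, 9, -1) on L_1 with direction v = (0, -2, 6): w = Q − (-6, 9, -1) = (2, 0, -3), and w × v = (-6, -12, -4).
Distance = |w × v| / |v| = √196 / √40 ≈ 2.214.

2.214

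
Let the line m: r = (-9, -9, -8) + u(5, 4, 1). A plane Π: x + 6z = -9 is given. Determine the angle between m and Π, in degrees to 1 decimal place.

sin θ = |n·v| / (|n||v|) = |11| / (√37 · √42) = 0.27904.
θ ≈ 16.2°.

16.2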